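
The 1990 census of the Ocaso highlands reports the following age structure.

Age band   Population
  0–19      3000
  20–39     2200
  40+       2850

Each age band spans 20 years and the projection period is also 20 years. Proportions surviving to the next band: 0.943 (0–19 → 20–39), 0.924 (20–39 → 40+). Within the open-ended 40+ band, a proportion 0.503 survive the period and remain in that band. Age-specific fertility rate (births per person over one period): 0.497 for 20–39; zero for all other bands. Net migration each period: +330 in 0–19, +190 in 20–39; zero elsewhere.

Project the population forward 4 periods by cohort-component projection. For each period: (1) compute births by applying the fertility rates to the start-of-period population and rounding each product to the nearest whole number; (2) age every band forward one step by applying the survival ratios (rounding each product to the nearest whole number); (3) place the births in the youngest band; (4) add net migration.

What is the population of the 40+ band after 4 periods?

3630

Call the groups 1 to 3, youngest first.
Period 1.
Births: 2200 × 0.497 = 1093
Group 2: 3000 × 0.943 = 2829
Group 3: 2200 × 0.924 + 2850 × 0.503 = 2033 + 1434 = 3467
Net migration: Group 1 + 330 → 1423; Group 2 + 190 → 3019
Population now: 0–19=1423, 20–39=3019, 40+=3467
Period 2.
Births: 3019 × 0.497 = 1500
Group 2: 1423 × 0.943 = 1342
Group 3: 3019 × 0.924 + 3467 × 0.503 = 2790 + 1744 = 4534
Net migration: Group 1 + 330 → 1830; Group 2 + 190 → 1532
Population now: 0–19=1830, 20–39=1532, 40+=4534
Period 3.
Births: 1532 × 0.497 = 761
Group 2: 1830 × 0.943 = 1726
Group 3: 1532 × 0.924 + 4534 × 0.503 = 1416 + 2281 = 3697
Net migration: Group 1 + 330 → 1091; Group 2 + 190 → 1916
Population now: 0–19=1091, 20–39=1916, 40+=3697
Period 4.
Births: 1916 × 0.497 = 952
Group 2: 1091 × 0.943 = 1029
Group 3: 1916 × 0.924 + 3697 × 0.503 = 1770 + 1860 = 3630
Net migration: Group 1 + 330 → 1282; Group 2 + 190 → 1219
Population now: 0–19=1282, 20–39=1219, 40+=3630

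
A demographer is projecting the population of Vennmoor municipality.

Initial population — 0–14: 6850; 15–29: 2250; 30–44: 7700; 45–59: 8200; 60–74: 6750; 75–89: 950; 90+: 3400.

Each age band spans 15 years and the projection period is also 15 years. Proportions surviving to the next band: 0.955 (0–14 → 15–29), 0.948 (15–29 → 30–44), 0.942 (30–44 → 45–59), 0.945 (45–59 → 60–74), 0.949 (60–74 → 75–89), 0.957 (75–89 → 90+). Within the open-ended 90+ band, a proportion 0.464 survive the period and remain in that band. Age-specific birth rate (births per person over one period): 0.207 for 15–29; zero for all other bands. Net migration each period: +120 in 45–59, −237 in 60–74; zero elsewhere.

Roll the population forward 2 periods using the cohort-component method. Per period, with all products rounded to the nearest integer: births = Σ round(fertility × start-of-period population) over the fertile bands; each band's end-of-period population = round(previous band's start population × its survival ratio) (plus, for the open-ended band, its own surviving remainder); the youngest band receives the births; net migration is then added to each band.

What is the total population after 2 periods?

31274

Let group 1 be 0–14 through group 7 = 90+.
Period 1:
Births: 2250 * 0.207 = 466
Group 2: 6850 * 0.955 = 6542
Group 3: 2250 * 0.948 = 2133
Group 4: 7700 * 0.942 = 7253
Group 5: 8200 * 0.945 = 7749
Group 6: 6750 * 0.949 = 6406
Group 7: 950 * 0.957 + 3400 * 0.464 = 909 + 1578 = 2487
Net migration: Group 4 + 120 → 7373; Group 5 − 237 → 7512
→ [466, 6542, 2133, 7373, 7512, 6406, 2487]
Period 2:
Births: 6542 * 0.207 = 1354
Group 2: 466 * 0.955 = 445
Group 3: 6542 * 0.948 = 6202
Group 4: 2133 * 0.942 = 2009
Group 5: 7373 * 0.945 = 6967
Group 6: 7512 * 0.949 = 7129
Group 7: 6406 * 0.957 + 2487 * 0.464 = 6131 + 1154 = 7285
Net migration: Group 4 + 120 → 2129; Group 5 − 237 → 6730
→ [1354, 445, 6202, 2129, 6730, 7129, 7285]
Total after period 2: 1354 + 445 + 6202 + 2129 + 6730 + 7129 + 7285 = 31274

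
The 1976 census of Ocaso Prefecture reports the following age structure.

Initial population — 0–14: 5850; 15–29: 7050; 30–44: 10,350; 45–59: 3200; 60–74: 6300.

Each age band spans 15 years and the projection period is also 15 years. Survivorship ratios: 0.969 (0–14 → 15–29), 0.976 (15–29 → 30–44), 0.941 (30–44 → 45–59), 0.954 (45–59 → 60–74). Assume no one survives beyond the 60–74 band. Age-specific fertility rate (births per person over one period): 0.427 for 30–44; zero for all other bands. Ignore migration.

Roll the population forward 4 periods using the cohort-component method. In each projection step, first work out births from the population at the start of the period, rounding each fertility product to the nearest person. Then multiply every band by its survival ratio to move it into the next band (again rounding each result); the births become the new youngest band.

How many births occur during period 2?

Period 1.
Births: 10350 × 0.427 = 4419
15–29: 5850 × 0.969 = 5669
30–44: 7050 × 0.976 = 6881
45–59: 10350 × 0.941 = 9739
60–74: 3200 × 0.954 = 3053
→ [4419, 5669, 6881, 9739, 3053]
Period 2.
Births: 6881 × 0.427 = 2938
15–29: 4419 × 0.969 = 4282
30–44: 5669 × 0.976 = 5533
45–59: 6881 × 0.941 = 6475
60–74: 9739 × 0.954 = 9291
→ [2938, 4282, 5533, 6475, 9291]

2938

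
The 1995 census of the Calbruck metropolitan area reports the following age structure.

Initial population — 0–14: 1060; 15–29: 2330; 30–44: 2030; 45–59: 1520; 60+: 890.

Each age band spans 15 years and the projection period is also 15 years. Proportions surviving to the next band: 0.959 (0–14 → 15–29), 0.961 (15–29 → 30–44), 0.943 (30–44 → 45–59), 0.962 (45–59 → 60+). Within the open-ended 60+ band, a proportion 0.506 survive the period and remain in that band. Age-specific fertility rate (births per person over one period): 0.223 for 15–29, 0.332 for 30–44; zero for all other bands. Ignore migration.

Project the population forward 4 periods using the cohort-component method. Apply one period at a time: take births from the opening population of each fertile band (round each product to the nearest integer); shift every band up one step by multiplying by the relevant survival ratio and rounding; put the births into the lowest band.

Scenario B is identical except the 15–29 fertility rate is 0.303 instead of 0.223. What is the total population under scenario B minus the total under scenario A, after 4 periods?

Period 1:
Births: 2330 × 0.223 = 520 ; 2030 × 0.332 = 674 ⇒ total 1194
15–29: 1060 × 0.959 = 1017
30–44: 2330 × 0.961 = 2239
45–59: 2030 × 0.943 = 1914
60+: 1520 × 0.962 + 890 × 0.506 = 1462 + 450 = 1912
→ [1194, 1017, 2239, 1914, 1912]
Period 2:
Births: 1017 × 0.223 = 227 ; 2239 × 0.332 = 743 ⇒ total 970
15–29: 1194 × 0.959 = 1145
30–44: 1017 × 0.961 = 977
45–59: 2239 × 0.943 = 2111
60+: 1914 × 0.962 + 1912 × 0.506 = 1841 + 967 = 2808
→ [970, 1145, 977, 2111, 2808]
Period 3:
Births: 1145 × 0.223 = 255 ; 977 × 0.332 = 324 ⇒ total 579
15–29: 970 × 0.959 = 930
30–44: 1145 × 0.961 = 1100
45–59: 977 × 0.943 = 921
60+: 2111 × 0.962 + 2808 × 0.506 = 2031 + 1421 = 3452
→ [579, 930, 1100, 921, 3452]
Period 4:
Births: 930 × 0.223 = 207 ; 1100 × 0.332 = 365 ⇒ total 572
15–29: 579 × 0.959 = 555
30–44: 930 × 0.961 = 894
45–59: 1100 × 0.943 = 1037
60+: 921 × 0.962 + 3452 × 0.506 = 886 + 1747 = 2633
→ [572, 555, 894, 1037, 2633]
Scenario A total after 4 periods: 5691
Scenario B projection —
Period 1:
Births: 2330 × 0.303 = 706 ; 2030 × 0.332 = 674 ⇒ total 1380
15–29: 1060 × 0.959 = 1017
30–44: 2330 × 0.961 = 2239
45–59: 2030 × 0.943 = 1914
60+: 1520 × 0.962 + 890 × 0.506 = 1462 + 450 = 1912
→ [1380, 1017, 2239, 1914, 1912]
Period 2:
Births: 1017 × 0.303 = 308 ; 2239 × 0.332 = 743 ⇒ total 1051
15–29: 1380 × 0.959 = 1323
30–44: 1017 × 0.961 = 977
45–59: 2239 × 0.943 = 2111
60+: 1914 × 0.962 + 1912 × 0.506 = 1841 + 967 = 2808
→ [1051, 1323, 977, 2111, 2808]
Period 3:
Births: 1323 × 0.303 = 401 ; 977 × 0.332 = 324 ⇒ total 725
15–29: 1051 × 0.959 = 1008
30–44: 1323 × 0.961 = 1271
45–59: 977 × 0.943 = 921
60+: 2111 × 0.962 + 2808 × 0.506 = 2031 + 1421 = 3452
→ [725, 1008, 1271, 921, 3452]
Period 4:
Births: 1008 × 0.303 = 305 ; 1271 × 0.332 = 422 ⇒ total 727
15–29: 725 × 0.959 = 695
30–44: 1008 × 0.961 = 969
45–59: 1271 × 0.943 = 1199
60+: 921 × 0.962 + 3452 × 0.506 = 886 + 1747 = 2633
→ [727, 695, 969, 1199, 2633]
Scenario B total after 4 periods: 6223
Difference B − A = 6223 − 5691 = 532

532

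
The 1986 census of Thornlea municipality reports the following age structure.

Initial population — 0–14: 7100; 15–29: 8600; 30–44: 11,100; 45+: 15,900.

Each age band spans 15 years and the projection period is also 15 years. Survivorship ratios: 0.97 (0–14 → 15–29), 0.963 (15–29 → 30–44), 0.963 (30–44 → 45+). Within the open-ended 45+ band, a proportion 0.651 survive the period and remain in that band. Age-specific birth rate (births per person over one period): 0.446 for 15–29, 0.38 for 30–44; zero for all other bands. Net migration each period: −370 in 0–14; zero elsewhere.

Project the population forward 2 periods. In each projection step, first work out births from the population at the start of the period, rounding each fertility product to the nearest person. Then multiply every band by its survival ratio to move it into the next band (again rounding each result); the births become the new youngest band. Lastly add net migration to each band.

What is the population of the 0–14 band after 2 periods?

5849

[period 1]
Births: 8600 * 0.446 = 3836, 11100 * 0.38 = 4218 → 8054
15–29: 7100 * 0.97 = 6887
30–44: 8600 * 0.963 = 8282
45+: 11100 * 0.963 + 15900 * 0.651 = 10689 + 10351 = 21040
Net migration: 0–14 − 370 → 7684
Giving 7684 / 6887 / 8282 / 21040.
[period 2]
Births: 6887 * 0.446 = 3072, 8282 * 0.38 = 3147 → 6219
15–29: 7684 * 0.97 = 7453
30–44: 6887 * 0.963 = 6632
45+: 8282 * 0.963 + 21040 * 0.651 = 7976 + 13697 = 21673
Net migration: 0–14 − 370 → 5849
Giving 5849 / 7453 / 6632 / 21673.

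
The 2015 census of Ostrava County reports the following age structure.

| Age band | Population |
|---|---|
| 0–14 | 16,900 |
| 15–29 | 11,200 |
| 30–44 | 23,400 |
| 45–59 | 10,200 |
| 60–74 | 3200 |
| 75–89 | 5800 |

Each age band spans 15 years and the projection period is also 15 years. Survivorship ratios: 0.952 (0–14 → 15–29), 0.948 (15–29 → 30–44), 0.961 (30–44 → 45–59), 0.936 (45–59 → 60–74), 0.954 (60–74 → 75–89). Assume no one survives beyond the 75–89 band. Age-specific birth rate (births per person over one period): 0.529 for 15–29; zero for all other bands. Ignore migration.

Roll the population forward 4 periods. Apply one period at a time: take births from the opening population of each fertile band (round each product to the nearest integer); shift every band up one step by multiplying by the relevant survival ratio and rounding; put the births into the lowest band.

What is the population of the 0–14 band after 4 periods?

After projecting period 1:
Births: 11200 × 0.529 = 5925
15–29: 16900 × 0.952 = 16089
30–44: 11200 × 0.948 = 10618
45–59: 23400 × 0.961 = 22487
60–74: 10200 × 0.936 = 9547
75–89: 3200 × 0.954 = 3053
Giving 5925 / 16089 / 10618 / 22487 / 9547 / 3053.
After projecting period 2:
Births: 16089 × 0.529 = 8511
15–29: 5925 × 0.952 = 5641
30–44: 16089 × 0.948 = 15252
45–59: 10618 × 0.961 = 10204
60–74: 22487 × 0.936 = 21048
75–89: 9547 × 0.954 = 9108
Giving 8511 / 5641 / 15252 / 10204 / 21048 / 9108.
After projecting period 3:
Births: 5641 × 0.529 = 2984
15–29: 8511 × 0.952 = 8102
30–44: 5641 × 0.948 = 5348
45–59: 15252 × 0.961 = 14657
60–74: 10204 × 0.936 = 9551
75–89: 21048 × 0.954 = 20080
Giving 2984 / 8102 / 5348 / 14657 / 9551 / 20080.
After projecting period 4:
Births: 8102 × 0.529 = 4286
15–29: 2984 × 0.952 = 2841
30–44: 8102 × 0.948 = 7681
45–59: 5348 × 0.961 = 5139
60–74: 14657 × 0.936 = 13719
75–89: 9551 × 0.954 = 9112
Giving 4286 / 2841 / 7681 / 5139 / 13719 / 9112.

4286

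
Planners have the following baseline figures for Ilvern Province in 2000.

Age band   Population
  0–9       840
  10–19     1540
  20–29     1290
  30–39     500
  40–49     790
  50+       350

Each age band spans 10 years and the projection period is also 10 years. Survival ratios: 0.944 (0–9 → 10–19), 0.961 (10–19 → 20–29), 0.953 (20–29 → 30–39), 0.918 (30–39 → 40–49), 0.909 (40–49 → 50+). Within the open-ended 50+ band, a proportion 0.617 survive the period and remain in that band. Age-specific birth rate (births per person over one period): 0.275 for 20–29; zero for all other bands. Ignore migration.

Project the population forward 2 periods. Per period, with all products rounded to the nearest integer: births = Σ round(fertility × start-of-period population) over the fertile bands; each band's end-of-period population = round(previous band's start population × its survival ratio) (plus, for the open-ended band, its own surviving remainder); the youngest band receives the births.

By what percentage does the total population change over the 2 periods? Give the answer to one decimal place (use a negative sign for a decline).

-5.2

(Groups numbered youngest = 1 to oldest = 6.)
— Period 1 —
Births: 1290 × 0.275 = 355
Group 2: 840 × 0.944 = 793
Group 3: 1540 × 0.961 = 1480
Group 4: 1290 × 0.953 = 1229
Group 5: 500 × 0.918 = 459
Group 6: 790 × 0.909 + 350 × 0.617 = 718 + 216 = 934
Giving 355 / 793 / 1480 / 1229 / 459 / 934.
— Period 2 —
Births: 1480 × 0.275 = 407
Group 2: 355 × 0.944 = 335
Group 3: 793 × 0.961 = 762
Group 4: 1480 × 0.953 = 1410
Group 5: 1229 × 0.918 = 1128
Group 6: 459 × 0.909 + 934 × 0.617 = 417 + 576 = 993
Giving 407 / 335 / 762 / 1410 / 1128 / 993.
Total: 5310 → 5035; change = -275; percentage change = -5.2%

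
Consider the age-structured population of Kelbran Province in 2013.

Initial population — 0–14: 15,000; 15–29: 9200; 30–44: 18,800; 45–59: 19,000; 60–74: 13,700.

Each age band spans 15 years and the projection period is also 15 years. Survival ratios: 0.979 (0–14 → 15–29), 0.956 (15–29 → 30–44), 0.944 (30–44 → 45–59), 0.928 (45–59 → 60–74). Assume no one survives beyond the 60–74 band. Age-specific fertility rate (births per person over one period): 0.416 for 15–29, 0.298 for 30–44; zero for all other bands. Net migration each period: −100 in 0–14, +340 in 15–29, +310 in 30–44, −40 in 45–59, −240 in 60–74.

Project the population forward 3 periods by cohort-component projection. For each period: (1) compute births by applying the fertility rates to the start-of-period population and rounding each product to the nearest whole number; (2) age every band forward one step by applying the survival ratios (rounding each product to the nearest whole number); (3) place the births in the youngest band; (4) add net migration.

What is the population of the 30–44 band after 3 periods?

— Period 1 —
Births: 9200 × 0.416 = 3827  |  18800 × 0.298 = 5602 — total 9429
15–29: 15000 × 0.979 = 14685
30–44: 9200 × 0.956 = 8795
45–59: 18800 × 0.944 = 17747
60–74: 19000 × 0.928 = 17632
Net migration: 0–14 − 100 → 9329; 15–29 + 340 → 15025; 30–44 + 310 → 9105; 45–59 − 40 → 17707; 60–74 − 240 → 17392
End of period: [9329, 15025, 9105, 17707, 17392]
— Period 2 —
Births: 15025 × 0.416 = 6250  |  9105 × 0.298 = 2713 — total 8963
15–29: 9329 × 0.979 = 9133
30–44: 15025 × 0.956 = 14364
45–59: 9105 × 0.944 = 8595
60–74: 17707 × 0.928 = 16432
Net migration: 0–14 − 100 → 8863; 15–29 + 340 → 9473; 30–44 + 310 → 14674; 45–59 − 40 → 8555; 60–74 − 240 → 16192
End of period: [8863, 9473, 14674, 8555, 16192]
— Period 3 —
Births: 9473 × 0.416 = 3941  |  14674 × 0.298 = 4373 — total 8314
15–29: 8863 × 0.979 = 8677
30–44: 9473 × 0.956 = 9056
45–59: 14674 × 0.944 = 13852
60–74: 8555 × 0.928 = 7939
Net migration: 0–14 − 100 → 8214; 15–29 + 340 → 9017; 30–44 + 310 → 9366; 45–59 − 40 → 13812; 60–74 − 240 → 7699
End of period: [8214, 9017, 9366, 13812, 7699]

9366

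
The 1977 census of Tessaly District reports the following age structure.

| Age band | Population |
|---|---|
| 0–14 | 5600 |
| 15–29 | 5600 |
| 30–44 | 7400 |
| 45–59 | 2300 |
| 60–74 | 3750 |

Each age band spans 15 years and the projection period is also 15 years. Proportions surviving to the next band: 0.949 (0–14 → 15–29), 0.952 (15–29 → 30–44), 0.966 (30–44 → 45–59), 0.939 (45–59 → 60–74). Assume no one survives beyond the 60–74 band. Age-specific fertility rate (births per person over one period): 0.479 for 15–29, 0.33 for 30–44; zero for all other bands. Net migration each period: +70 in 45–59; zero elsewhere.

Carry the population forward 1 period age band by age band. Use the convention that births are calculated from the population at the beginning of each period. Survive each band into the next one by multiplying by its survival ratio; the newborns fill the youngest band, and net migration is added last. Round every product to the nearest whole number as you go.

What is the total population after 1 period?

25147

After projecting period 1:
Births: 5600 * 0.479 = 2682 ; 7400 * 0.33 = 2442 ⇒ total 5124
15–29: 5600 * 0.949 = 5314
30–44: 5600 * 0.952 = 5331
45–59: 7400 * 0.966 = 7148
60–74: 2300 * 0.939 = 2160
Net migration: 45–59 + 70 → 7218
Population now: 0–14=5124, 15–29=5314, 30–44=5331, 45–59=7218, 60–74=2160
Total after period 1: 5124 + 5314 + 5331 + 7218 + 2160 = 25147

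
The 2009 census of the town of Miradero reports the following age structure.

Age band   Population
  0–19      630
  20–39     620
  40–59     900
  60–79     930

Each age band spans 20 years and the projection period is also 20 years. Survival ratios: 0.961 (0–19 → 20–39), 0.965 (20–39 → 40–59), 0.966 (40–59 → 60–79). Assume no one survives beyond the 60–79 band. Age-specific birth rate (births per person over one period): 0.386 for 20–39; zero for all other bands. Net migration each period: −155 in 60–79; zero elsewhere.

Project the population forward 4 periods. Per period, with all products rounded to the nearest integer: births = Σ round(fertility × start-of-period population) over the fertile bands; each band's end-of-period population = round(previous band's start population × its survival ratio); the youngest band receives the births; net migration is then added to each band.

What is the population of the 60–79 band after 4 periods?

After projecting period 1:
Births: 620 × 0.386 = 239
20–39: 630 × 0.961 = 605
40–59: 620 × 0.965 = 598
60–79: 900 × 0.966 = 869
Net migration: 60–79 − 155 → 714
Giving 239 / 605 / 598 / 714.
After projecting period 2:
Births: 605 × 0.386 = 234
20–39: 239 × 0.961 = 230
40–59: 605 × 0.965 = 584
60–79: 598 × 0.966 = 578
Net migration: 60–79 − 155 → 423
Giving 234 / 230 / 584 / 423.
After projecting period 3:
Births: 230 × 0.386 = 89
20–39: 234 × 0.961 = 225
40–59: 230 × 0.965 = 222
60–79: 584 × 0.966 = 564
Net migration: 60–79 − 155 → 409
Giving 89 / 225 / 222 / 409.
After projecting period 4:
Births: 225 × 0.386 = 87
20–39: 89 × 0.961 = 86
40–59: 225 × 0.965 = 217
60–79: 222 × 0.966 = 214
Net migration: 60–79 − 155 → 59
Giving 87 / 86 / 217 / 59.

59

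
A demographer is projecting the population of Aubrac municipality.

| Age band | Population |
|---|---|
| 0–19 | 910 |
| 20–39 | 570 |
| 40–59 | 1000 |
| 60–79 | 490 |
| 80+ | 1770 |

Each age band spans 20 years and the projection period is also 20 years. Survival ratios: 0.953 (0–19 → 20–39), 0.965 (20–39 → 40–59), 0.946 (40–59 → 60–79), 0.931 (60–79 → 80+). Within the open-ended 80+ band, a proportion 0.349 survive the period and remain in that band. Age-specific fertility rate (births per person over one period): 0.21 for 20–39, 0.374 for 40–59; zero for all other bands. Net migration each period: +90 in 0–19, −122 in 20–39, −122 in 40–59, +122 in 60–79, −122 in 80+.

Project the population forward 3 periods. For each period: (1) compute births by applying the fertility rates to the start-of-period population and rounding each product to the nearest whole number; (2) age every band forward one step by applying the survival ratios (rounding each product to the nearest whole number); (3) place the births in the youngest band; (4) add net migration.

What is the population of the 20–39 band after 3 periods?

265

Period 1:
Births: 570 * 0.21 = 120, 1000 * 0.374 = 374 — total 494
20–39: 910 * 0.953 = 867
40–59: 570 * 0.965 = 550
60–79: 1000 * 0.946 = 946
80+: 490 * 0.931 + 1770 * 0.349 = 456 + 618 = 1074
Net migration: 0–19 + 90 → 584; 20–39 − 122 → 745; 40–59 − 122 → 428; 60–79 + 122 → 1068; 80+ − 122 → 952
Population now: 0–19=584, 20–39=745, 40–59=428, 60–79=1068, 80+=952
Period 2:
Births: 745 * 0.21 = 156, 428 * 0.374 = 160 — total 316
20–39: 584 * 0.953 = 557
40–59: 745 * 0.965 = 719
60–79: 428 * 0.946 = 405
80+: 1068 * 0.931 + 952 * 0.349 = 994 + 332 = 1326
Net migration: 0–19 + 90 → 406; 20–39 − 122 → 435; 40–59 − 122 → 597; 60–79 + 122 → 527; 80+ − 122 → 1204
Population now: 0–19=406, 20–39=435, 40–59=597, 60–79=527, 80+=1204
Period 3:
Births: 435 * 0.21 = 91, 597 * 0.374 = 223 — total 314
20–39: 406 * 0.953 = 387
40–59: 435 * 0.965 = 420
60–79: 597 * 0.946 = 565
80+: 527 * 0.931 + 1204 * 0.349 = 491 + 420 = 911
Net migration: 0–19 + 90 → 404; 20–39 − 122 → 265; 40–59 − 122 → 298; 60–79 + 122 → 687; 80+ − 122 → 789
Population now: 0–19=404, 20–39=265, 40–59=298, 60–79=687, 80+=789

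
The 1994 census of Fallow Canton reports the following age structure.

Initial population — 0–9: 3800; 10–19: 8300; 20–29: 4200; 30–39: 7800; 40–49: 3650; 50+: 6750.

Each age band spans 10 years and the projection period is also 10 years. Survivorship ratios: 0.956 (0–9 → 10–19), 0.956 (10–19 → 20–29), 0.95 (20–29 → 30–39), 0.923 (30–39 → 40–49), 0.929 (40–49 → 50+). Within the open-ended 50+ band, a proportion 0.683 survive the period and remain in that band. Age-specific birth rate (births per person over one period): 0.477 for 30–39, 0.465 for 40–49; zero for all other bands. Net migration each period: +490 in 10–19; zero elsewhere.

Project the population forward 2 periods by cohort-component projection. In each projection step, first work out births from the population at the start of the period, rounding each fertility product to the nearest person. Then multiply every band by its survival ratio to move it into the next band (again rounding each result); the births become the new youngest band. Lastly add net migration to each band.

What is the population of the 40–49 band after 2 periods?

3683

(Groups numbered youngest = 1 to oldest = 6.)
Period 1.
Births: 7800 × 0.477 = 3721, 3650 × 0.465 = 1697 → total 5418
Group 2: 3800 × 0.956 = 3633
Group 3: 8300 × 0.956 = 7935
Group 4: 4200 × 0.95 = 3990
Group 5: 7800 × 0.923 = 7199
Group 6: 3650 × 0.929 + 6750 × 0.683 = 3391 + 4610 = 8001
Net migration: Group 2 + 490 → 4123
Population now: 0–9=5418, 10–19=4123, 20–29=7935, 30–39=3990, 40–49=7199, 50+=8001
Period 2.
Births: 3990 × 0.477 = 1903, 7199 × 0.465 = 3348 → total 5251
Group 2: 5418 × 0.956 = 5180
Group 3: 4123 × 0.956 = 3942
Group 4: 7935 × 0.95 = 7538
Group 5: 3990 × 0.923 = 3683
Group 6: 7199 × 0.929 + 8001 × 0.683 = 6688 + 5465 = 12153
Net migration: Group 2 + 490 → 5670
Population now: 0–9=5251, 10–19=5670, 20–29=3942, 30–39=7538, 40–49=3683, 50+=12153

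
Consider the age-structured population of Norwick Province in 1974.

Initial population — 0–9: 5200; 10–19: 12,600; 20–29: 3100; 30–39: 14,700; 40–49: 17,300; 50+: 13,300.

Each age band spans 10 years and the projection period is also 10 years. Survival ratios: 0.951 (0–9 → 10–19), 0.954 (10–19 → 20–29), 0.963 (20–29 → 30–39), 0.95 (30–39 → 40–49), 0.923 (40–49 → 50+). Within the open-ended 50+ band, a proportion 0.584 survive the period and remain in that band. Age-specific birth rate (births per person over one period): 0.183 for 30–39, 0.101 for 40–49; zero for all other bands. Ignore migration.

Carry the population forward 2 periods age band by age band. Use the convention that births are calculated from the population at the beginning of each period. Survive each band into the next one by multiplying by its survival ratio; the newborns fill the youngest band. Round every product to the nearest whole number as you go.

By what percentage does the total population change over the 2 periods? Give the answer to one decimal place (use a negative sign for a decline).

Call the groups 1 to 6, youngest first.
— Period 1 —
Births: 14700 * 0.183 = 2690, 17300 * 0.101 = 1747 → 4437
Group 2: 5200 * 0.951 = 4945
Group 3: 12600 * 0.954 = 12020
Group 4: 3100 * 0.963 = 2985
Group 5: 14700 * 0.95 = 13965
Group 6: 17300 * 0.923 + 13300 * 0.584 = 15968 + 7767 = 23735
Population now: 0–9=4437, 10–19=4945, 20–29=12020, 30–39=2985, 40–49=13965, 50+=23735
— Period 2 —
Births: 2985 * 0.183 = 546, 13965 * 0.101 = 1410 → 1956
Group 2: 4437 * 0.951 = 4220
Group 3: 4945 * 0.954 = 4718
Group 4: 12020 * 0.963 = 11575
Group 5: 2985 * 0.95 = 2836
Group 6: 13965 * 0.923 + 23735 * 0.584 = 12890 + 13861 = 26751
Population now: 0–9=1956, 10–19=4220, 20–29=4718, 30–39=11575, 40–49=2836, 50+=26751
Total: 66200 → 52056; change = -14144; percentage change = -21.4%

-21.4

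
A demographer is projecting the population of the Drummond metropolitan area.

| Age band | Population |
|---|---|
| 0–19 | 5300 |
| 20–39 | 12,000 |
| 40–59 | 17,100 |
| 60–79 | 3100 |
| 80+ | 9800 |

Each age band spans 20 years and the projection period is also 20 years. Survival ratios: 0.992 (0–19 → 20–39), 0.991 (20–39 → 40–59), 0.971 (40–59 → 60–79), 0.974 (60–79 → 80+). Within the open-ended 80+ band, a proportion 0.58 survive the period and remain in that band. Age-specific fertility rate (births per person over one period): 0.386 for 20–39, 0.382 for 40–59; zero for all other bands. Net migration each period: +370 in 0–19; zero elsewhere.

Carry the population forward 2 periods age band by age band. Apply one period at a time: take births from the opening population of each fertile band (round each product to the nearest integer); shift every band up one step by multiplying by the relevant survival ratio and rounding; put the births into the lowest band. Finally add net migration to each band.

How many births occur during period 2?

Let band 1 be 0–19 through band 5 = 80+.
— Period 1 —
Births: 12000 * 0.386 = 4632  |  17100 * 0.382 = 6532 — total 11164
Band 2: 5300 * 0.992 = 5258
Band 3: 12000 * 0.991 = 11892
Band 4: 17100 * 0.971 = 16604
Band 5: 3100 * 0.974 + 9800 * 0.58 = 3019 + 5684 = 8703
Net migration: Band 1 + 370 → 11534
→ [11534, 5258, 11892, 16604, 8703]
— Period 2 —
Births: 5258 * 0.386 = 2030  |  11892 * 0.382 = 4543 — total 6573
Band 2: 11534 * 0.992 = 11442
Band 3: 5258 * 0.991 = 5211
Band 4: 11892 * 0.971 = 11547
Band 5: 16604 * 0.974 + 8703 * 0.58 = 16172 + 5048 = 21220
Net migration: Band 1 + 370 → 6943
→ [6943, 11442, 5211, 11547, 21220]

6573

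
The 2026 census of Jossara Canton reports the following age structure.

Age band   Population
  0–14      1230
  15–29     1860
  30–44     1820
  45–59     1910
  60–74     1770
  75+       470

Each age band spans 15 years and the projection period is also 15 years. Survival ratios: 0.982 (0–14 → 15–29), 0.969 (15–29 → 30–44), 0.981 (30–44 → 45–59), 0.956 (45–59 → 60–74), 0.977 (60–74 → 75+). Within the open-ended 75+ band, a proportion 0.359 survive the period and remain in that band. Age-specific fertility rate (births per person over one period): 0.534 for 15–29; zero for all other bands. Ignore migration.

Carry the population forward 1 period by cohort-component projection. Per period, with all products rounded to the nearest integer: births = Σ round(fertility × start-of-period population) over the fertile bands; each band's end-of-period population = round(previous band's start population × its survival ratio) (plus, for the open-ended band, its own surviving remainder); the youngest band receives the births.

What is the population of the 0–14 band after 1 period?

— Period 1 —
Births: 1860 × 0.534 = 993
15–29: 1230 × 0.982 = 1208
30–44: 1860 × 0.969 = 1802
45–59: 1820 × 0.981 = 1785
60–74: 1910 × 0.956 = 1826
75+: 1770 × 0.977 + 470 × 0.359 = 1729 + 169 = 1898
Giving 993 / 1208 / 1802 / 1785 / 1826 / 1898.

993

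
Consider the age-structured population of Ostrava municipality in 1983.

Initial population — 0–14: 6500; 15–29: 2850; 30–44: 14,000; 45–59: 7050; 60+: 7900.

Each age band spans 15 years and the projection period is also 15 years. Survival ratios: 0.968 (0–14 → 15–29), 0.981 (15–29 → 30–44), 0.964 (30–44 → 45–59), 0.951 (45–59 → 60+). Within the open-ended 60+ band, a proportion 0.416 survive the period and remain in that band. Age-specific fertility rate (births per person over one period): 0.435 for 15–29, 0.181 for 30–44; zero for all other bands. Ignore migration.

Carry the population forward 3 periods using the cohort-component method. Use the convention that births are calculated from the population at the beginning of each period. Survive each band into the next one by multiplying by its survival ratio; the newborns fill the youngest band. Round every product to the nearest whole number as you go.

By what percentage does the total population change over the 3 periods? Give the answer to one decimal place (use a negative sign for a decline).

-34.7

Period 1.
Births: 2850 × 0.435 = 1240, 14000 × 0.181 = 2534 → 3774
15–29: 6500 × 0.968 = 6292
30–44: 2850 × 0.981 = 2796
45–59: 14000 × 0.964 = 13496
60+: 7050 × 0.951 + 7900 × 0.416 = 6705 + 3286 = 9991
Giving 3774 / 6292 / 2796 / 13496 / 9991.
Period 2.
Births: 6292 × 0.435 = 2737, 2796 × 0.181 = 506 → 3243
15–29: 3774 × 0.968 = 3653
30–44: 6292 × 0.981 = 6172
45–59: 2796 × 0.964 = 2695
60+: 13496 × 0.951 + 9991 × 0.416 = 12835 + 4156 = 16991
Giving 3243 / 3653 / 6172 / 2695 / 16991.
Period 3.
Births: 3653 × 0.435 = 1589, 6172 × 0.181 = 1117 → 2706
15–29: 3243 × 0.968 = 3139
30–44: 3653 × 0.981 = 3584
45–59: 6172 × 0.964 = 5950
60+: 2695 × 0.951 + 16991 × 0.416 = 2563 + 7068 = 9631
Giving 2706 / 3139 / 3584 / 5950 / 9631.
Total: 38300 → 25010; change = -13290; percentage change = -34.7%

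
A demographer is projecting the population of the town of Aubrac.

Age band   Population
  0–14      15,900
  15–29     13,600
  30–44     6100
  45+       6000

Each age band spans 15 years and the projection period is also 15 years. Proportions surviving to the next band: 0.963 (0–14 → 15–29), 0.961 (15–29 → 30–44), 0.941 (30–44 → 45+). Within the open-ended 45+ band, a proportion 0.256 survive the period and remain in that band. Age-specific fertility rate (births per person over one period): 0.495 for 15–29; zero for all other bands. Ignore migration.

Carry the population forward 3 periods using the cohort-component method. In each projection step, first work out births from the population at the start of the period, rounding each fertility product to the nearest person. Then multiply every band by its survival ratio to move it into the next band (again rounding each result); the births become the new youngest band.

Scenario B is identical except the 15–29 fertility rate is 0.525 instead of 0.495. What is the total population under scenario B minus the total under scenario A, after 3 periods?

1222

Call the groups 1 to 4, youngest first.
After projecting period 1:
Births: 13600 × 0.495 = 6732
Group 2: 15900 × 0.963 = 15312
Group 3: 13600 × 0.961 = 13070
Group 4: 6100 × 0.941 + 6000 × 0.256 = 5740 + 1536 = 7276
Population now: 0–14=6732, 15–29=15312, 30–44=13070, 45+=7276
After projecting period 2:
Births: 15312 × 0.495 = 7579
Group 2: 6732 × 0.963 = 6483
Group 3: 15312 × 0.961 = 14715
Group 4: 13070 × 0.941 + 7276 × 0.256 = 12299 + 1863 = 14162
Population now: 0–14=7579, 15–29=6483, 30–44=14715, 45+=14162
After projecting period 3:
Births: 6483 × 0.495 = 3209
Group 2: 7579 × 0.963 = 7299
Group 3: 6483 × 0.961 = 6230
Group 4: 14715 × 0.941 + 14162 × 0.256 = 13847 + 3625 = 17472
Population now: 0–14=3209, 15–29=7299, 30–44=6230, 45+=17472
Scenario A total after 3 periods: 34210
Scenario B projection —
After projecting period 1:
Births: 13600 × 0.525 = 7140
Group 2: 15900 × 0.963 = 15312
Group 3: 13600 × 0.961 = 13070
Group 4: 6100 × 0.941 + 6000 × 0.256 = 5740 + 1536 = 7276
Population now: 0–14=7140, 15–29=15312, 30–44=13070, 45+=7276
After projecting period 2:
Births: 15312 × 0.525 = 8039
Group 2: 7140 × 0.963 = 6876
Group 3: 15312 × 0.961 = 14715
Group 4: 13070 × 0.941 + 7276 × 0.256 = 12299 + 1863 = 14162
Population now: 0–14=8039, 15–29=6876, 30–44=14715, 45+=14162
After projecting period 3:
Births: 6876 × 0.525 = 3610
Group 2: 8039 × 0.963 = 7742
Group 3: 6876 × 0.961 = 6608
Group 4: 14715 × 0.941 + 14162 × 0.256 = 13847 + 3625 = 17472
Population now: 0–14=3610, 15–29=7742, 30–44=6608, 45+=17472
Scenario B total after 3 periods: 35432
Difference B − A = 35432 − 34210 = 1222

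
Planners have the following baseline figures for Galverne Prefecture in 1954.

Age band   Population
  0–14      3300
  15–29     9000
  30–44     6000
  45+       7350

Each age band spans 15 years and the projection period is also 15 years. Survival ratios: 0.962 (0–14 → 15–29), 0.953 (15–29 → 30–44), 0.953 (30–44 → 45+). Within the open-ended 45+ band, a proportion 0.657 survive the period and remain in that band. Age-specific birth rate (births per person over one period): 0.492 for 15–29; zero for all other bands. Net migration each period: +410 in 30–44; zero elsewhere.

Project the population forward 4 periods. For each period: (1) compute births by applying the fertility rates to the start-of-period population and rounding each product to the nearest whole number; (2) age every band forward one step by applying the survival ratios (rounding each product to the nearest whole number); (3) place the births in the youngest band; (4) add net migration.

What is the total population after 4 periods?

After projecting period 1:
Births: 9000 * 0.492 = 4428
15–29: 3300 * 0.962 = 3175
30–44: 9000 * 0.953 = 8577
45+: 6000 * 0.953 + 7350 * 0.657 = 5718 + 4829 = 10547
Net migration: 30–44 + 410 → 8987
→ [4428, 3175, 8987, 10547]
After projecting period 2:
Births: 3175 * 0.492 = 1562
15–29: 4428 * 0.962 = 4260
30–44: 3175 * 0.953 = 3026
45+: 8987 * 0.953 + 10547 * 0.657 = 8565 + 6929 = 15494
Net migration: 30–44 + 410 → 3436
→ [1562, 4260, 3436, 15494]
After projecting period 3:
Births: 4260 * 0.492 = 2096
15–29: 1562 * 0.962 = 1503
30–44: 4260 * 0.953 = 4060
45+: 3436 * 0.953 + 15494 * 0.657 = 3275 + 10180 = 13455
Net migration: 30–44 + 410 → 4470
→ [2096, 1503, 4470, 13455]
After projecting period 4:
Births: 1503 * 0.492 = 739
15–29: 2096 * 0.962 = 2016
30–44: 1503 * 0.953 = 1432
45+: 4470 * 0.953 + 13455 * 0.657 = 4260 + 8840 = 13100
Net migration: 30–44 + 410 → 1842
→ [739, 2016, 1842, 13100]
Total after period 4: 739 + 2016 + 1842 + 13100 = 17697

17697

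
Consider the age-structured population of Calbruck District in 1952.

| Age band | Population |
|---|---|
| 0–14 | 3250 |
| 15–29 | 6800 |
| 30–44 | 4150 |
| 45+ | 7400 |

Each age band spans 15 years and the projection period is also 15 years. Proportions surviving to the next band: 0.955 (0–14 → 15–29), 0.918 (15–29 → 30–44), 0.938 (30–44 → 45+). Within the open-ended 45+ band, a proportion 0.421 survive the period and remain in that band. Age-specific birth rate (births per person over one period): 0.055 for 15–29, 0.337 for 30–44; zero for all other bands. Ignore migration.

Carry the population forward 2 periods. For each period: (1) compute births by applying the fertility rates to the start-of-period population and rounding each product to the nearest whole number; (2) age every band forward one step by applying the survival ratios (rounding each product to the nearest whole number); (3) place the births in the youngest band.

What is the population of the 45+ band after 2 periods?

Let group 1 be 0–14 through group 4 = 45+.
Period 1.
Births: 6800 * 0.055 = 374 ; 4150 * 0.337 = 1399 ⇒ total 1773
Group 2: 3250 * 0.955 = 3104
Group 3: 6800 * 0.918 = 6242
Group 4: 4150 * 0.938 + 7400 * 0.421 = 3893 + 3115 = 7008
Giving 1773 / 3104 / 6242 / 7008.
Period 2.
Births: 3104 * 0.055 = 171 ; 6242 * 0.337 = 2104 ⇒ total 2275
Group 2: 1773 * 0.955 = 1693
Group 3: 3104 * 0.918 = 2849
Group 4: 6242 * 0.938 + 7008 * 0.421 = 5855 + 2950 = 8805
Giving 2275 / 1693 / 2849 / 8805.

8805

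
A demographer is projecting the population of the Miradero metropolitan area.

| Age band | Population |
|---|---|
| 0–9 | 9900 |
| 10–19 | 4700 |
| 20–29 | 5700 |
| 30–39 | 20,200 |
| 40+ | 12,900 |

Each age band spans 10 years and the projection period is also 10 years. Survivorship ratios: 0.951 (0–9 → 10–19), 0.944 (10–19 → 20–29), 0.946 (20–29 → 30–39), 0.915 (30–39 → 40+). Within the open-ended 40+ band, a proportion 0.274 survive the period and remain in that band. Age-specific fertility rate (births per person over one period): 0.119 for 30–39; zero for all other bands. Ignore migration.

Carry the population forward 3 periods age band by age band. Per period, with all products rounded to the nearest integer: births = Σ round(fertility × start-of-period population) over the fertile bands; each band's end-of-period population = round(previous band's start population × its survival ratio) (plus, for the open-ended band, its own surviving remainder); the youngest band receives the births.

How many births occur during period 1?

2404

Period 1.
Births: 20200 * 0.119 = 2404
10–19: 9900 * 0.951 = 9415
20–29: 4700 * 0.944 = 4437
30–39: 5700 * 0.946 = 5392
40+: 20200 * 0.915 + 12900 * 0.274 = 18483 + 3535 = 22018
Population now: 0–9=2404, 10–19=9415, 20–29=4437, 30–39=5392, 40+=22018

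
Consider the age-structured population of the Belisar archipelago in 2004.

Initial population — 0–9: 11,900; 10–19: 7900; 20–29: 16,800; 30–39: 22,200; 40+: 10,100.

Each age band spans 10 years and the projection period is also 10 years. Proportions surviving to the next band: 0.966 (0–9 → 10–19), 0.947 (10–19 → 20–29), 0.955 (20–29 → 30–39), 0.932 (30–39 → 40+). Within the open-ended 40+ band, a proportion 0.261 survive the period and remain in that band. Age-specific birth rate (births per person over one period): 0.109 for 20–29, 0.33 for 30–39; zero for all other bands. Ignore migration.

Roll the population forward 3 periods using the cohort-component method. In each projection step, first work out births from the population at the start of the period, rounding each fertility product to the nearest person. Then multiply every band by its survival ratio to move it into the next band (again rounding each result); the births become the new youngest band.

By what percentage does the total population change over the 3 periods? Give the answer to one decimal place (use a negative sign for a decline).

-41.4

(Groups numbered youngest = 1 to oldest = 5.)
Period 1.
Births: 16800 * 0.109 = 1831 ; 22200 * 0.33 = 7326 — total 9157
Group 2: 11900 * 0.966 = 11495
Group 3: 7900 * 0.947 = 7481
Group 4: 16800 * 0.955 = 16044
Group 5: 22200 * 0.932 + 10100 * 0.261 = 20690 + 2636 = 23326
End of period: [9157, 11495, 7481, 16044, 23326]
Period 2.
Births: 7481 * 0.109 = 815 ; 16044 * 0.33 = 5295 — total 6110
Group 2: 9157 * 0.966 = 8846
Group 3: 11495 * 0.947 = 10886
Group 4: 7481 * 0.955 = 7144
Group 5: 16044 * 0.932 + 23326 * 0.261 = 14953 + 6088 = 21041
End of period: [6110, 8846, 10886, 7144, 21041]
Period 3.
Births: 10886 * 0.109 = 1187 ; 7144 * 0.33 = 2358 — total 3545
Group 2: 6110 * 0.966 = 5902
Group 3: 8846 * 0.947 = 8377
Group 4: 10886 * 0.955 = 10396
Group 5: 7144 * 0.932 + 21041 * 0.261 = 6658 + 5492 = 12150
End of period: [3545, 5902, 8377, 10396, 12150]
Total: 68900 → 40370; change = -28530; percentage change = -41.4%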